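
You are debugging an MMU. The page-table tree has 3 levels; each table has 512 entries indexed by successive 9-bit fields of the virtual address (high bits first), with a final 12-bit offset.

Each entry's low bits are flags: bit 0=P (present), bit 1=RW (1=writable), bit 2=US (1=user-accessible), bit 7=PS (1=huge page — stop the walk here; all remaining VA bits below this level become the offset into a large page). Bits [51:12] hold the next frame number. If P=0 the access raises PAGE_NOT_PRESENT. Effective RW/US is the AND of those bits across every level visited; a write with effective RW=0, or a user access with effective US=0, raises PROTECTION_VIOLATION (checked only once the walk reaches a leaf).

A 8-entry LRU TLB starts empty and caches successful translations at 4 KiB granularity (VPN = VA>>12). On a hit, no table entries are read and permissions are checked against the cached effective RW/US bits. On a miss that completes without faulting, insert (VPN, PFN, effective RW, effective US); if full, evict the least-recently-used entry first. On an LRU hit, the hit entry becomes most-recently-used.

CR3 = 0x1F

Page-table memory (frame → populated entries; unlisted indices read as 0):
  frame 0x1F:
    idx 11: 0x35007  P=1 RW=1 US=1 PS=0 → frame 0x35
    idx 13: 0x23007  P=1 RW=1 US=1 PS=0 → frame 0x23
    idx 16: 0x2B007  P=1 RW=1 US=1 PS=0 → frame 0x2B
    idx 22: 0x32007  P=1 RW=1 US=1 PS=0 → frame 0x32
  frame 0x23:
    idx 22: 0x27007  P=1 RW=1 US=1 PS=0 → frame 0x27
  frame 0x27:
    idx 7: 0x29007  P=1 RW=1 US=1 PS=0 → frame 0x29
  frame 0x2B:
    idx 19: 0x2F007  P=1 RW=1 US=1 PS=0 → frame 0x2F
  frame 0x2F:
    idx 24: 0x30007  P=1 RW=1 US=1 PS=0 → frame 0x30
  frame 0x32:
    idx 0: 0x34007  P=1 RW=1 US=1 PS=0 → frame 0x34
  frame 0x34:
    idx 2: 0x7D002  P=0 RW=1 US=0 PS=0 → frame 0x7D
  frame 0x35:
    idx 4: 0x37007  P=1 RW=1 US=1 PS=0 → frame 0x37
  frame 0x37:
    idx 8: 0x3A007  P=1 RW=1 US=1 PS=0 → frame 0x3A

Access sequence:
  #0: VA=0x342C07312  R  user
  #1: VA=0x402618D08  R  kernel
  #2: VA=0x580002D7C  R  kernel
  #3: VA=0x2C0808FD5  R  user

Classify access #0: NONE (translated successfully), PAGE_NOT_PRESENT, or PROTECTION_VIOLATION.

Walk each access:
#0 VA=0x342C07312 (r,user):
  lvl0: tbl 0x1F, slot 13 ⇒ 0x23007 (P1/RW1/US1/PS0)
  lvl1: tbl 0x23, slot 22 ⇒ 0x27007 (P1/RW1/US1/PS0)
  lvl2: tbl 0x27, slot 7 ⇒ 0x29007 (P1/RW1/US1/PS0)
  → PA=0x29312  (3 entries read)
#1 VA=0x402618D08 (r,kernel):
  lvl0: tbl 0x1F, slot 16 ⇒ 0x2B007 (P1/RW1/US1/PS0)
  lvl1: tbl 0x2B, slot 19 ⇒ 0x2F007 (P1/RW1/US1/PS0)
  lvl2: tbl 0x2F, slot 24 ⇒ 0x30007 (P1/RW1/US1/PS0)
  → PA=0x30D08  (3 entries read)
#2 VA=0x580002D7C (r,kernel):
  lvl0: tbl 0x1F, slot 22 ⇒ 0x32007 (P1/RW1/US1/PS0)
  lvl1: tbl 0x32, slot 0 ⇒ 0x34007 (P1/RW1/US1/PS0)
  lvl2: tbl 0x34, slot 2 ⇒ 0x7D002 (P0/RW1/US0/PS0)
  → PAGE_NOT_PRESENT  (3 entries read)
#3 VA=0x2C0808FD5 (r,user):
  lvl0: tbl 0x1F, slot 11 ⇒ 0x35007 (P1/RW1/US1/PS0)
  lvl1: tbl 0x35, slot 4 ⇒ 0x37007 (P1/RW1/US1/PS0)
  lvl2: tbl 0x37, slot 8 ⇒ 0x3A007 (P1/RW1/US1/PS0)
  → PA=0x3AFD5  (3 entries read)

Access #0 fault: NONE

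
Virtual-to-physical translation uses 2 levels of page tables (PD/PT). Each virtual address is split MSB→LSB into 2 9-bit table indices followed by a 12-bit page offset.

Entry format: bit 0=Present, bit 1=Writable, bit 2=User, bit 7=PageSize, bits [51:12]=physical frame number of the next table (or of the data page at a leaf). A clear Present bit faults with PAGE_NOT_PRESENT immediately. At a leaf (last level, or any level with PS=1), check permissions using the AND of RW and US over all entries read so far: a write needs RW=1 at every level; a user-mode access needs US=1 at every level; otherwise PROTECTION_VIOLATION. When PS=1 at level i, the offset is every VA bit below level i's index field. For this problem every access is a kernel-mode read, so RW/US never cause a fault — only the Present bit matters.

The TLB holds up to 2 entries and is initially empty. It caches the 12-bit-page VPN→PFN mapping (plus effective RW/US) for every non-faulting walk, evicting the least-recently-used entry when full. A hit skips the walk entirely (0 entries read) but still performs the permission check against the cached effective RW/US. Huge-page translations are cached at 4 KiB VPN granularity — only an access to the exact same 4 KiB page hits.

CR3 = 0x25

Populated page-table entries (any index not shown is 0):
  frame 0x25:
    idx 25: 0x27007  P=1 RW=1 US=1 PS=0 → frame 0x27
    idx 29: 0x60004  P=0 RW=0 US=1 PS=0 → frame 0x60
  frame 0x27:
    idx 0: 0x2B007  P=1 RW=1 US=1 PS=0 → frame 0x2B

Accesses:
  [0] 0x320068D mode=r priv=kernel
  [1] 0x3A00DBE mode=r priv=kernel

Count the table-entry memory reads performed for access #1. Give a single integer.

Walk each access:
#0 VA=0x320068D (r,kernel):
  [0] read 0x25 idx=25: raw=0x27007 flags P=1 W=1 U=1 S=0
  [1] read 0x27 idx=0: raw=0x2B007 flags P=1 W=1 U=1 S=0
  ⇒ phys 0x2B68D  [2 reads]
#1 VA=0x3A00DBE (r,kernel):
  [0] read 0x25 idx=29: raw=0x60004 flags P=0 W=0 U=1 S=0
  ⇒ fault: PAGE_NOT_PRESENT  — 1 lookups

Entries read for #1: 1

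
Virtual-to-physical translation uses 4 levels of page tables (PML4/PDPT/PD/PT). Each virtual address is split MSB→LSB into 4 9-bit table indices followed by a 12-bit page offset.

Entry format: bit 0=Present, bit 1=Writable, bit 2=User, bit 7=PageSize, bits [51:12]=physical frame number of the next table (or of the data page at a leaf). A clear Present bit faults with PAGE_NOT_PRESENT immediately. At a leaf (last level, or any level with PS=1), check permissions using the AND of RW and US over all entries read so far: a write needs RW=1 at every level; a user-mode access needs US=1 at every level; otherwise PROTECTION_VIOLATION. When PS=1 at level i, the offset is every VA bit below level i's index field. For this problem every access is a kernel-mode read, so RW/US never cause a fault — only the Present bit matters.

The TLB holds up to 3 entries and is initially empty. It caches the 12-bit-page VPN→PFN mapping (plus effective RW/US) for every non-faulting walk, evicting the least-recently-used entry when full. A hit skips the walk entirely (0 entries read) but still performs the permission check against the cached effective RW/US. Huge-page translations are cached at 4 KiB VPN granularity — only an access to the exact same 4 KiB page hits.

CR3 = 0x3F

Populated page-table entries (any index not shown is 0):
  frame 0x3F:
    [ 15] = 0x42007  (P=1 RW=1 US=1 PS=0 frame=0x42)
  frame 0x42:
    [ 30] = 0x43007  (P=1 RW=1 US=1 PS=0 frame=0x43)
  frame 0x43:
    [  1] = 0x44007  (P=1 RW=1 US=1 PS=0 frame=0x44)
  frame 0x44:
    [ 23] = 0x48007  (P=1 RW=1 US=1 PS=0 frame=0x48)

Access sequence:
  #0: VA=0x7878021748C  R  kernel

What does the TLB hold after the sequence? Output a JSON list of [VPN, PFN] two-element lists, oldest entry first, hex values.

Trace:
#0 VA=0x7878021748C (r,kernel):
  lvl0: tbl 0x3F, slot 15 ⇒ 0x42007 (P1/RW1/US1/PS0)
  lvl1: tbl 0x42, slot 30 ⇒ 0x43007 (P1/RW1/US1/PS0)
  lvl2: tbl 0x43, slot 1 ⇒ 0x44007 (P1/RW1/US1/PS0)
  lvl3: tbl 0x44, slot 23 ⇒ 0x48007 (P1/RW1/US1/PS0)
  ✓ 0x4848C  — 4 lookups

TLB: [["0x78780217", "0x48"]]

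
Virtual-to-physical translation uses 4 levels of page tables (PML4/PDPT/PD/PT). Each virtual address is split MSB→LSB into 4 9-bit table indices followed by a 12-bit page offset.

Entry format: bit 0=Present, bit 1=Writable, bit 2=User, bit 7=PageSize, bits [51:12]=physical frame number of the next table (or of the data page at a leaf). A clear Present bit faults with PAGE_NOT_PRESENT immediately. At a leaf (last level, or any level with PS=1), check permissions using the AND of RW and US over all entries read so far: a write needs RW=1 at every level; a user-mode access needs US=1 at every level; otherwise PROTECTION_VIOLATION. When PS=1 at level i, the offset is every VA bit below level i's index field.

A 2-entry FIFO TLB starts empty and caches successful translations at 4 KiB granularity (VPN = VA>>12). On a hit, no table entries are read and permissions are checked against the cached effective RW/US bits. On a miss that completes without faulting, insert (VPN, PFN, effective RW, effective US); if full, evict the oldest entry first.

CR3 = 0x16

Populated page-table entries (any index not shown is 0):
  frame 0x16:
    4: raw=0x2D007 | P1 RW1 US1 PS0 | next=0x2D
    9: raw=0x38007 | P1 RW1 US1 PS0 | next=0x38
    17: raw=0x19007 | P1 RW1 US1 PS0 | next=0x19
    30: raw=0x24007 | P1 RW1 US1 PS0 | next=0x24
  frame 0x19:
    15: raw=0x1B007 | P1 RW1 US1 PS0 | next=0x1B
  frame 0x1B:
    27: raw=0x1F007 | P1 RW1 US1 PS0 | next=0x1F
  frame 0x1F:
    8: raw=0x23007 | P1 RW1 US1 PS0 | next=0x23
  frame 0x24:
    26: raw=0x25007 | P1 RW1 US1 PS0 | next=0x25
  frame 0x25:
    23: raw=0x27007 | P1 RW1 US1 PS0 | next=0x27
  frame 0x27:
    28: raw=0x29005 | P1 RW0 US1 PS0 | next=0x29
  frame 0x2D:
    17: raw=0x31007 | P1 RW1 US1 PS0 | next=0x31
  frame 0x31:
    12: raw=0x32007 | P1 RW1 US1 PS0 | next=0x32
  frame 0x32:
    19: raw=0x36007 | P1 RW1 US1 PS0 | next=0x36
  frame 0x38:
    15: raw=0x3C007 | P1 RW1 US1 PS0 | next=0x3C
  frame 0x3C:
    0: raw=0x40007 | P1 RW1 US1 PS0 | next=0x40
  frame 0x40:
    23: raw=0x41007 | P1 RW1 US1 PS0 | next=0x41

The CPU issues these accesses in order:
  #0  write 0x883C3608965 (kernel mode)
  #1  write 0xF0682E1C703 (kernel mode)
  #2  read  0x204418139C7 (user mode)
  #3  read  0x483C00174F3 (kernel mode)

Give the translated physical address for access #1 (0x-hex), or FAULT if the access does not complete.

Per-access translation:
#0 VA=0x883C3608965 (w,kernel):
  lvl0: tbl 0x16, slot 17 ⇒ 0x19007 (P1/RW1/US1/PS0)
  lvl1: tbl 0x19, slot 15 ⇒ 0x1B007 (P1/RW1/US1/PS0)
  lvl2: tbl 0x1B, slot 27 ⇒ 0x1F007 (P1/RW1/US1/PS0)
  lvl3: tbl 0x1F, slot 8 ⇒ 0x23007 (P1/RW1/US1/PS0)
  → PA=0x23965  (4 entries read)
#1 VA=0xF0682E1C703 (w,kernel):
  lvl0: tbl 0x16, slot 30 ⇒ 0x24007 (P1/RW1/US1/PS0)
  lvl1: tbl 0x24, slot 26 ⇒ 0x25007 (P1/RW1/US1/PS0)
  lvl2: tbl 0x25, slot 23 ⇒ 0x27007 (P1/RW1/US1/PS0)
  lvl3: tbl 0x27, slot 28 ⇒ 0x29005 (P1/RW0/US1/PS0)
  → PROTECTION_VIOLATION  (4 entries read)
#2 VA=0x204418139C7 (r,user):
  lvl0: tbl 0x16, slot 4 ⇒ 0x2D007 (P1/RW1/US1/PS0)
  lvl1: tbl 0x2D, slot 17 ⇒ 0x31007 (P1/RW1/US1/PS0)
  lvl2: tbl 0x31, slot 12 ⇒ 0x32007 (P1/RW1/US1/PS0)
  lvl3: tbl 0x32, slot 19 ⇒ 0x36007 (P1/RW1/US1/PS0)
  → PA=0x369C7  (4 entries read)
#3 VA=0x483C00174F3 (r,kernel):
  lvl0: tbl 0x16, slot 9 ⇒ 0x38007 (P1/RW1/US1/PS0)
  lvl1: tbl 0x38, slot 15 ⇒ 0x3C007 (P1/RW1/US1/PS0)
  lvl2: tbl 0x3C, slot 0 ⇒ 0x40007 (P1/RW1/US1/PS0)
  lvl3: tbl 0x40, slot 23 ⇒ 0x41007 (P1/RW1/US1/PS0)
  → PA=0x414F3  (4 entries read)

Access #1 PA: FAULT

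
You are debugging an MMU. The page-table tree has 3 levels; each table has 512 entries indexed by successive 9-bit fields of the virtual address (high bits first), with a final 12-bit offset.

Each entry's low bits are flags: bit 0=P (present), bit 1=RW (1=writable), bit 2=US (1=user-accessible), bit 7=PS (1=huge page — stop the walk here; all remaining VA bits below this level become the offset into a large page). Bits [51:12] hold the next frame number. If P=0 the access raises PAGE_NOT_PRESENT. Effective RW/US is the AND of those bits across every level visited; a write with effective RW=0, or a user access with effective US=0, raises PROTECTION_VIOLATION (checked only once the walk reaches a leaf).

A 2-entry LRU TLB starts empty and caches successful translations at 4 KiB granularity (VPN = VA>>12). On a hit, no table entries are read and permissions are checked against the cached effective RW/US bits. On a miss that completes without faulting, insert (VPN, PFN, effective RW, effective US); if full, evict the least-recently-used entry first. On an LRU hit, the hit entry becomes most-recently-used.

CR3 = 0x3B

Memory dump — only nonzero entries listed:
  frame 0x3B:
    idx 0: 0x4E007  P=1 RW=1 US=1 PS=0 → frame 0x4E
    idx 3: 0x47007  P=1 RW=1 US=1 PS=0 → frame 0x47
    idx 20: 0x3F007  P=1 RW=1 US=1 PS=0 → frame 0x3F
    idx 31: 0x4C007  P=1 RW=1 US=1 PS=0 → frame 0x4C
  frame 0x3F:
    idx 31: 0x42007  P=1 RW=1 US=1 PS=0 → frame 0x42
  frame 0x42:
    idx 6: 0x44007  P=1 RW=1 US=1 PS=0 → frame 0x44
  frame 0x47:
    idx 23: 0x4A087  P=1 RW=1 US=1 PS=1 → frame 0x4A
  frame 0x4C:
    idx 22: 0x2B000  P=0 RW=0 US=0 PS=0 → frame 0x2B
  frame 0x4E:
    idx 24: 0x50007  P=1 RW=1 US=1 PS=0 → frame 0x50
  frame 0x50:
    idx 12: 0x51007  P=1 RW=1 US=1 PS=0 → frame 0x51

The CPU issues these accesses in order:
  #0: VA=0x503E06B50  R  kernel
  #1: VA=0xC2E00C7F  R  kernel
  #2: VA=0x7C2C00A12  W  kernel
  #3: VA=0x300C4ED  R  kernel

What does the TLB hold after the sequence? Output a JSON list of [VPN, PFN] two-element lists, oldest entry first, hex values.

Per-access translation:
#0 VA=0x503E06B50 (r,kernel):
  [0] read 0x3B idx=20: raw=0x3F007 flags P=1 W=1 U=1 S=0
  [1] read 0x3F idx=31: raw=0x42007 flags P=1 W=1 U=1 S=0
  [2] read 0x42 idx=6: raw=0x44007 flags P=1 W=1 U=1 S=0
  ⇒ phys 0x44B50  [3 reads]
#1 VA=0xC2E00C7F (r,kernel):
  [0] read 0x3B idx=3: raw=0x47007 flags P=1 W=1 U=1 S=0
  [1] read 0x47 idx=23: raw=0x4A087 flags P=1 W=1 U=1 S=1
  ⇒ phys 0x4AC7F (huge @L1)  [2 reads]
#2 VA=0x7C2C00A12 (w,kernel):
  [0] read 0x3B idx=31: raw=0x4C007 flags P=1 W=1 U=1 S=0
  [1] read 0x4C idx=22: raw=0x2B000 flags P=0 W=0 U=0 S=0
  → PAGE_NOT_PRESENT  (2 entries read)
#3 VA=0x300C4ED (r,kernel):
  [0] read 0x3B idx=0: raw=0x4E007 flags P=1 W=1 U=1 S=0
  [1] read 0x4E idx=24: raw=0x50007 flags P=1 W=1 U=1 S=0
  [2] read 0x50 idx=12: raw=0x51007 flags P=1 W=1 U=1 S=0
  ⇒ phys 0x514ED  [3 reads]

TLB: [["0xC2E00", "0x4A"], ["0x300C", "0x51"]]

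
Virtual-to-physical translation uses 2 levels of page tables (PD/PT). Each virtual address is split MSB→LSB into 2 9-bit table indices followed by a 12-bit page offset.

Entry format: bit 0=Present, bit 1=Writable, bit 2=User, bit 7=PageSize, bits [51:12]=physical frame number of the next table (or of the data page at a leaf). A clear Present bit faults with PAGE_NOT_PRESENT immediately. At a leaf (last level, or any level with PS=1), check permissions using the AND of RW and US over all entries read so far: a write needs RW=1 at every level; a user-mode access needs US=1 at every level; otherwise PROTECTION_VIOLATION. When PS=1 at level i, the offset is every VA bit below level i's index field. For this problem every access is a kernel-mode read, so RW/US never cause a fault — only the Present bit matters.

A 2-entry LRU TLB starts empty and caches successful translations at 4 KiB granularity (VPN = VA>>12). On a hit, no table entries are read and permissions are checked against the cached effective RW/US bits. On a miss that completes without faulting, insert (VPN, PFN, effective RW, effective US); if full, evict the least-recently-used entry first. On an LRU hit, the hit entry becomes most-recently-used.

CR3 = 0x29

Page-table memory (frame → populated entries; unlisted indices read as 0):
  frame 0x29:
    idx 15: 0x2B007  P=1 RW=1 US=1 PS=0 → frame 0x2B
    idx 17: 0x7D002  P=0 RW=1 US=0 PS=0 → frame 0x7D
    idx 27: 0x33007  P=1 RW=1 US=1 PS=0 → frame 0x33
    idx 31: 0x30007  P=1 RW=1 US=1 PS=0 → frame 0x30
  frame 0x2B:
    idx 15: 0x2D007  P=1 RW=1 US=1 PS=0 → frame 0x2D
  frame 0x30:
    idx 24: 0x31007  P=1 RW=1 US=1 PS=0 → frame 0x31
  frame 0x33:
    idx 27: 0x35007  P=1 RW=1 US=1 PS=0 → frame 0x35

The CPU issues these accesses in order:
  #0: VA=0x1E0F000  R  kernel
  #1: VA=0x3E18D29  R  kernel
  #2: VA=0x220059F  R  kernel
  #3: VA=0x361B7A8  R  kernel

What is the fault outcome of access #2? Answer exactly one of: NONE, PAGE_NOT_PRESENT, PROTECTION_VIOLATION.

Walk each access:
#0 VA=0x1E0F000 (r,kernel):
  [0] read 0x29 idx=15: raw=0x2B007 flags P=1 W=1 U=1 S=0
  [1] read 0x2B idx=15: raw=0x2D007 flags P=1 W=1 U=1 S=0
  → PA=0x2D000  (2 entries read)
#1 VA=0x3E18D29 (r,kernel):
  [0] read 0x29 idx=31: raw=0x30007 flags P=1 W=1 U=1 S=0
  [1] read 0x30 idx=24: raw=0x31007 flags P=1 W=1 U=1 S=0
  → PA=0x31D29  (2 entries read)
#2 VA=0x220059F (r,kernel):
  [0] read 0x29 idx=17: raw=0x7D002 flags P=0 W=1 U=0 S=0
  → PAGE_NOT_PRESENT  (1 entries read)
#3 VA=0x361B7A8 (r,kernel):
  [0] read 0x29 idx=27: raw=0x33007 flags P=1 W=1 U=1 S=0
  [1] read 0x33 idx=27: raw=0x35007 flags P=1 W=1 U=1 S=0
  → PA=0x357A8  (2 entries read)

Access #2 fault: PAGE_NOT_PRESENT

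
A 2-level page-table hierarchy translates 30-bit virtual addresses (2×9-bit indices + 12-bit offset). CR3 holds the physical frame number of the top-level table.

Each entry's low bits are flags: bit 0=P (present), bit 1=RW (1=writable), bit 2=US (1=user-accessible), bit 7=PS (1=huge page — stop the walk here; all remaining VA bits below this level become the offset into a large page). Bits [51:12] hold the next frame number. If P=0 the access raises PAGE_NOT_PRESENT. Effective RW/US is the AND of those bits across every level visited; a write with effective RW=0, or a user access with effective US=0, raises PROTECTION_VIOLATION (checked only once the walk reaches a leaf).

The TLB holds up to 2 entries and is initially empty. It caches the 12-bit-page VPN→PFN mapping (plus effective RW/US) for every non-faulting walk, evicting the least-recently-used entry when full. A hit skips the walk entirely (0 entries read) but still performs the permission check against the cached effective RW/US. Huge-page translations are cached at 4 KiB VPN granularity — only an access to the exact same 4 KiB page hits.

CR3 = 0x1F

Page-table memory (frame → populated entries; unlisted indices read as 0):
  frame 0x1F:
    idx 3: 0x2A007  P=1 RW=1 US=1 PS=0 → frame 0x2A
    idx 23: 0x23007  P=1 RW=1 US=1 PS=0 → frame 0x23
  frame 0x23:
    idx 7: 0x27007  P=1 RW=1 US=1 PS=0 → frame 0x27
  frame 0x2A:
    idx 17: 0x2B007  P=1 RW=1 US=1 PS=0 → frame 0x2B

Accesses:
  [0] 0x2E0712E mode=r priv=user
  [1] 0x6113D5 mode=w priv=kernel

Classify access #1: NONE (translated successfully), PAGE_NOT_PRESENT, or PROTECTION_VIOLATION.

Trace:
#0 VA=0x2E0712E (r,user):
  [0] read 0x1F idx=23: raw=0x23007 flags P=1 W=1 U=1 S=0
  [1] read 0x23 idx=7: raw=0x27007 flags P=1 W=1 U=1 S=0
  ✓ 0x2712E  — 2 lookups
#1 VA=0x6113D5 (w,kernel):
  [0] read 0x1F idx=3: raw=0x2A007 flags P=1 W=1 U=1 S=0
  [1] read 0x2A idx=17: raw=0x2B007 flags P=1 W=1 U=1 S=0
  ✓ 0x2B3D5  — 2 lookups

Access #1 fault: NONE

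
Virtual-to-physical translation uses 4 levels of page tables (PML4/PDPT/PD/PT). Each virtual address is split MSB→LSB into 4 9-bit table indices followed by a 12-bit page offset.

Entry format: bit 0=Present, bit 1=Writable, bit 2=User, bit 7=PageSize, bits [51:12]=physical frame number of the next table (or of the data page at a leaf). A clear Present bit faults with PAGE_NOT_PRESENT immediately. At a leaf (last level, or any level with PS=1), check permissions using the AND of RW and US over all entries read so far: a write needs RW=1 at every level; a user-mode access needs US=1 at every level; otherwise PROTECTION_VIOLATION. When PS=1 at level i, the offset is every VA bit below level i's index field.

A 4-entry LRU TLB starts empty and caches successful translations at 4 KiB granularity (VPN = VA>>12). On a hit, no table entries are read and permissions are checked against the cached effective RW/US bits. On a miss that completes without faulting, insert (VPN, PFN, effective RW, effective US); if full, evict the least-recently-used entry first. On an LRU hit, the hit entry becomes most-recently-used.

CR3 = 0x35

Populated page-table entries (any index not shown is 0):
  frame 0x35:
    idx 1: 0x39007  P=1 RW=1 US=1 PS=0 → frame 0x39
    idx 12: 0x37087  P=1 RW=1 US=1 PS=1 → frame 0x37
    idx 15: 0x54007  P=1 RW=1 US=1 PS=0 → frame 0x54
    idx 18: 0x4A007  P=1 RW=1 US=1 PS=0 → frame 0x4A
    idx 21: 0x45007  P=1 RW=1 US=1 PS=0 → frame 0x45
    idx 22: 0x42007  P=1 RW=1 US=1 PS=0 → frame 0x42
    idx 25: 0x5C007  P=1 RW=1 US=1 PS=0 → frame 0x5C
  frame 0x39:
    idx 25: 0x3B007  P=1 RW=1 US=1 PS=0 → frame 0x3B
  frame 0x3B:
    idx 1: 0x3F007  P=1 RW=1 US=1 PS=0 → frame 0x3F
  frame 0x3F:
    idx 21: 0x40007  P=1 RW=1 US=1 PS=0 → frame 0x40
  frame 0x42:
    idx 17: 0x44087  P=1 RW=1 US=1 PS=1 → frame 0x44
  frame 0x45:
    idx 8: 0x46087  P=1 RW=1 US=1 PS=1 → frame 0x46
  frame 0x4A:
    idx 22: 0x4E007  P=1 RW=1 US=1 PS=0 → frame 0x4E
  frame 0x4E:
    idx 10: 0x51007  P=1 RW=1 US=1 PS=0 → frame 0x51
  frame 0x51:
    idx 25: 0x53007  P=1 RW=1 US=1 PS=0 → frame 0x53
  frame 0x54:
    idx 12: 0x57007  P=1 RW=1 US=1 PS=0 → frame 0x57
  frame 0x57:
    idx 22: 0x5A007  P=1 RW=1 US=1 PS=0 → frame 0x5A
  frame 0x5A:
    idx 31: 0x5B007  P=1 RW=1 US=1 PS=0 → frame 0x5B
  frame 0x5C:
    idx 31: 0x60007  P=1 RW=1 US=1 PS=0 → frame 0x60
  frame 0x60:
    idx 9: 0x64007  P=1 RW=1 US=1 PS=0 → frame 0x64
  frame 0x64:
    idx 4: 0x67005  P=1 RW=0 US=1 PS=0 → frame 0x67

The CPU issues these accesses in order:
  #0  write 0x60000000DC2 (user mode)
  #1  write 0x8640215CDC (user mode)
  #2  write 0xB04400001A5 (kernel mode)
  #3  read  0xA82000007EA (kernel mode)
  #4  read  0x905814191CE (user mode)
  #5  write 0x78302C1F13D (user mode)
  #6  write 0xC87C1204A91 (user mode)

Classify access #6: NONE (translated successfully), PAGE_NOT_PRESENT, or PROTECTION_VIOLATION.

Walk each access:
#0 VA=0x60000000DC2 (w,user):
  lvl0: tbl 0x35, slot 12 ⇒ 0x37087 (P1/RW1/US1/PS1)
  ✓ 0x37DC2 (huge @L0)  — 1 lookups
#1 VA=0x8640215CDC (w,user):
  lvl0: tbl 0x35, slot 1 ⇒ 0x39007 (P1/RW1/US1/PS0)
  lvl1: tbl 0x39, slot 25 ⇒ 0x3B007 (P1/RW1/US1/PS0)
  lvl2: tbl 0x3B, slot 1 ⇒ 0x3F007 (P1/RW1/US1/PS0)
  lvl3: tbl 0x3F, slot 21 ⇒ 0x40007 (P1/RW1/US1/PS0)
  ✓ 0x40CDC  — 4 lookups
#2 VA=0xB04400001A5 (w,kernel):
  lvl0: tbl 0x35, slot 22 ⇒ 0x42007 (P1/RW1/US1/PS0)
  lvl1: tbl 0x42, slot 17 ⇒ 0x44087 (P1/RW1/US1/PS1)
  ✓ 0x441A5 (huge @L1)  — 2 lookups
#3 VA=0xA82000007EA (r,kernel):
  lvl0: tbl 0x35, slot 21 ⇒ 0x45007 (P1/RW1/US1/PS0)
  lvl1: tbl 0x45, slot 8 ⇒ 0x46087 (P1/RW1/US1/PS1)
  ✓ 0x467EA (huge @L1)  — 2 lookups
#4 VA=0x905814191CE (r,user):
  lvl0: tbl 0x35, slot 18 ⇒ 0x4A007 (P1/RW1/US1/PS0)
  lvl1: tbl 0x4A, slot 22 ⇒ 0x4E007 (P1/RW1/US1/PS0)
  lvl2: tbl 0x4E, slot 10 ⇒ 0x51007 (P1/RW1/US1/PS0)
  lvl3: tbl 0x51, slot 25 ⇒ 0x53007 (P1/RW1/US1/PS0)
  ✓ 0x531CE  — 4 lookups
#5 VA=0x78302C1F13D (w,user):
  lvl0: tbl 0x35, slot 15 ⇒ 0x54007 (P1/RW1/US1/PS0)
  lvl1: tbl 0x54, slot 12 ⇒ 0x57007 (P1/RW1/US1/PS0)
  lvl2: tbl 0x57, slot 22 ⇒ 0x5A007 (P1/RW1/US1/PS0)
  lvl3: tbl 0x5A, slot 31 ⇒ 0x5B007 (P1/RW1/US1/PS0)
  ✓ 0x5B13D  — 4 lookups
#6 VA=0xC87C1204A91 (w,user):
  lvl0: tbl 0x35, slot 25 ⇒ 0x5C007 (P1/RW1/US1/PS0)
  lvl1: tbl 0x5C, slot 31 ⇒ 0x60007 (P1/RW1/US1/PS0)
  lvl2: tbl 0x60, slot 9 ⇒ 0x64007 (P1/RW1/US1/PS0)
  lvl3: tbl 0x64, slot 4 ⇒ 0x67005 (P1/RW0/US1/PS0)
  ✗ PROTECTION_VIOLATION  [4 reads]

Access #6 fault: PROTECTION_VIOLATION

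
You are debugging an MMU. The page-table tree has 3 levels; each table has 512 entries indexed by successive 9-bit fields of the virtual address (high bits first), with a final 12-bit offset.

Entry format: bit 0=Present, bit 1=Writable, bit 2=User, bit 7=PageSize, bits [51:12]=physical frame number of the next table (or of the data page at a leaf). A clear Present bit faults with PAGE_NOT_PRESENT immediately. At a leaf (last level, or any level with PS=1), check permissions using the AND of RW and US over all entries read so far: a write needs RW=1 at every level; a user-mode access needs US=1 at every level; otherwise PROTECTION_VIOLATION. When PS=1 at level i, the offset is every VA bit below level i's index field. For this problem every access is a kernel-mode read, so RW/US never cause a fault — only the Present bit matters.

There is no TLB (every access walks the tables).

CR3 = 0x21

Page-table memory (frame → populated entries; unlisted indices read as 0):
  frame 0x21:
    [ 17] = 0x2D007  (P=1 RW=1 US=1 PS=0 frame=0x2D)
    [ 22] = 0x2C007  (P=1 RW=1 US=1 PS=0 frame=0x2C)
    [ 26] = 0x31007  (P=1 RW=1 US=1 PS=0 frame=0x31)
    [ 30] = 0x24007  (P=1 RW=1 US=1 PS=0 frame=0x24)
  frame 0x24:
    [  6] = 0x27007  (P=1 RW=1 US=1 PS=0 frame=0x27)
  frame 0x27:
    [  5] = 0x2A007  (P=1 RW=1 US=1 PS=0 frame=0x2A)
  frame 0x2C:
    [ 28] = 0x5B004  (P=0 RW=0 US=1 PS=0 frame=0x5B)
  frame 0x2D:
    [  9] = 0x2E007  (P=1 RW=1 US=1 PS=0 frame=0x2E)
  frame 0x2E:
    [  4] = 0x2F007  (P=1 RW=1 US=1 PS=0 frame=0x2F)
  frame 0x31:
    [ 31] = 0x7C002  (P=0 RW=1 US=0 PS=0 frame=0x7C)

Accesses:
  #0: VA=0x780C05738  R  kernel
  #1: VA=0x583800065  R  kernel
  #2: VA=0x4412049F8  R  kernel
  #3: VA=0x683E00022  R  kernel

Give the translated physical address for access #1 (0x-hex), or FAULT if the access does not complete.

Walk each access:
#0 VA=0x780C05738 (r,kernel):
  L0: frame=0x21 idx=30 entry=0x24007 [P=1 RW=1 US=1 PS=0]
  L1: frame=0x24 idx=6 entry=0x27007 [P=1 RW=1 US=1 PS=0]
  L2: frame=0x27 idx=5 entry=0x2A007 [P=1 RW=1 US=1 PS=0]
  ⇒ phys 0x2A738  [3 reads]
#1 VA=0x583800065 (r,kernel):
  L0: frame=0x21 idx=22 entry=0x2C007 [P=1 RW=1 US=1 PS=0]
  L1: frame=0x2C idx=28 entry=0x5B004 [P=0 RW=0 US=1 PS=0]
  ⇒ fault: PAGE_NOT_PRESENT  — 2 lookups
#2 VA=0x4412049F8 (r,kernel):
  L0: frame=0x21 idx=17 entry=0x2D007 [P=1 RW=1 US=1 PS=0]
  L1: frame=0x2D idx=9 entry=0x2E007 [P=1 RW=1 US=1 PS=0]
  L2: frame=0x2E idx=4 entry=0x2F007 [P=1 RW=1 US=1 PS=0]
  ⇒ phys 0x2F9F8  [3 reads]
#3 VA=0x683E00022 (r,kernel):
  L0: frame=0x21 idx=26 entry=0x31007 [P=1 RW=1 US=1 PS=0]
  L1: frame=0x31 idx=31 entry=0x7C002 [P=0 RW=1 US=0 PS=0]
  ⇒ fault: PAGE_NOT_PRESENT  — 2 lookups

Access #1 PA: FAULT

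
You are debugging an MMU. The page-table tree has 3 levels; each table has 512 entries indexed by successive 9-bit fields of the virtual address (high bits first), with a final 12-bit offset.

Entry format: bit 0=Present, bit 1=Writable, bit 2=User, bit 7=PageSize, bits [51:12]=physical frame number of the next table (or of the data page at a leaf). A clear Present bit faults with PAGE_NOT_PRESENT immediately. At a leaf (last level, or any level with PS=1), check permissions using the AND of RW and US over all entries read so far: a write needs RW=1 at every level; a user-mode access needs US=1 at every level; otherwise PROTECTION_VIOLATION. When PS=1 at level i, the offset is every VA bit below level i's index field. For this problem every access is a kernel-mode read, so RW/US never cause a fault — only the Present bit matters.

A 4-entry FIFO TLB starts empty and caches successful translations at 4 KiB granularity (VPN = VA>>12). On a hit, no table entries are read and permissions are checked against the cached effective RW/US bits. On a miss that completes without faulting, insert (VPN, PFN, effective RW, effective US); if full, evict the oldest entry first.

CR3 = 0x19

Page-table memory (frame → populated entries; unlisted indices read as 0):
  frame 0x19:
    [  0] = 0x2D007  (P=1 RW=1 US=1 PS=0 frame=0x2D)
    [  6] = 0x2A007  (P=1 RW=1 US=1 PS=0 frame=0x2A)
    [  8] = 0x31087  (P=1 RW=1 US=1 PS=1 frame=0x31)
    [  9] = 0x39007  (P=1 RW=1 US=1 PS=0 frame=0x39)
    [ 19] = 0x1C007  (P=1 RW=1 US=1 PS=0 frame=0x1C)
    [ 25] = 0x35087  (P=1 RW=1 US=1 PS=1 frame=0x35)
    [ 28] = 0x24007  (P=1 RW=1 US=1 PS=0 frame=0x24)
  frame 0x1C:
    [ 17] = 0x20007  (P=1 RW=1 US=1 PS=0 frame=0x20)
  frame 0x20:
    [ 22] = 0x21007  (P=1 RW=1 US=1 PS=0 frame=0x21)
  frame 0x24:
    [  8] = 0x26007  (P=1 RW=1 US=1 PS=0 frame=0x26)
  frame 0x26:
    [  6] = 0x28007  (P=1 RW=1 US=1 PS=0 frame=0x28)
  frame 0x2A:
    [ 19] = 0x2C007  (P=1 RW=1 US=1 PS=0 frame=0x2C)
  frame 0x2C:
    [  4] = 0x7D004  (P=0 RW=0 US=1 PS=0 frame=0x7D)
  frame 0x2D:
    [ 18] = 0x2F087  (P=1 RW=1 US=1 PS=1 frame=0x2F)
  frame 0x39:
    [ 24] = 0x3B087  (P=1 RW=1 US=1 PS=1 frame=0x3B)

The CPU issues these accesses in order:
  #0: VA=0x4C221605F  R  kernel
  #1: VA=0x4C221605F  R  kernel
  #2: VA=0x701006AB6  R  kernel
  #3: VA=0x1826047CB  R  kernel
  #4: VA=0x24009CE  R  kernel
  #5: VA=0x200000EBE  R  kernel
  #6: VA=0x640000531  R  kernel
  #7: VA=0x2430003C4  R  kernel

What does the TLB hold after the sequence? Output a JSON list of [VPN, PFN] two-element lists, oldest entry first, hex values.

Walk each access:
#0 VA=0x4C221605F (r,kernel):
  L0 @0x19[19] → 0x1C007  P=1,RW=1,US=1,PS=0
  L1 @0x1C[17] → 0x20007  P=1,RW=1,US=1,PS=0
  L2 @0x20[22] → 0x21007  P=1,RW=1,US=1,PS=0
  → PA=0x2105F  (3 entries read)
#1 VA=0x4C221605F (r,kernel):
  TLB hit vpn=0x4C2216 → PA=0x2105F
#2 VA=0x701006AB6 (r,kernel):
  L0 @0x19[28] → 0x24007  P=1,RW=1,US=1,PS=0
  L1 @0x24[8] → 0x26007  P=1,RW=1,US=1,PS=0
  L2 @0x26[6] → 0x28007  P=1,RW=1,US=1,PS=0
  → PA=0x28AB6  (3 entries read)
#3 VA=0x1826047CB (r,kernel):
  L0 @0x19[6] → 0x2A007  P=1,RW=1,US=1,PS=0
  L1 @0x2A[19] → 0x2C007  P=1,RW=1,US=1,PS=0
  L2 @0x2C[4] → 0x7D004  P=0,RW=0,US=1,PS=0
  ✗ PAGE_NOT_PRESENT  [3 reads]
#4 VA=0x24009CE (r,kernel):
  L0 @0x19[0] → 0x2D007  P=1,RW=1,US=1,PS=0
  L1 @0x2D[18] → 0x2F087  P=1,RW=1,US=1,PS=1
  → PA=0x2F9CE (huge @L1)  (2 entries read)
#5 VA=0x200000EBE (r,kernel):
  L0 @0x19[8] → 0x31087  P=1,RW=1,US=1,PS=1
  → PA=0x31EBE (huge @L0)  (1 entries read)
#6 VA=0x640000531 (r,kernel):
  L0 @0x19[25] → 0x35087  P=1,RW=1,US=1,PS=1
  → PA=0x35531 (huge @L0)  (1 entries read)
#7 VA=0x2430003C4 (r,kernel):
  L0 @0x19[9] → 0x39007  P=1,RW=1,US=1,PS=0
  L1 @0x39[24] → 0x3B087  P=1,RW=1,US=1,PS=1
  → PA=0x3B3C4 (huge @L1)  (2 entries read)

TLB: [["0x2400", "0x2F"], ["0x200000", "0x31"], ["0x640000", "0x35"], ["0x243000", "0x3B"]]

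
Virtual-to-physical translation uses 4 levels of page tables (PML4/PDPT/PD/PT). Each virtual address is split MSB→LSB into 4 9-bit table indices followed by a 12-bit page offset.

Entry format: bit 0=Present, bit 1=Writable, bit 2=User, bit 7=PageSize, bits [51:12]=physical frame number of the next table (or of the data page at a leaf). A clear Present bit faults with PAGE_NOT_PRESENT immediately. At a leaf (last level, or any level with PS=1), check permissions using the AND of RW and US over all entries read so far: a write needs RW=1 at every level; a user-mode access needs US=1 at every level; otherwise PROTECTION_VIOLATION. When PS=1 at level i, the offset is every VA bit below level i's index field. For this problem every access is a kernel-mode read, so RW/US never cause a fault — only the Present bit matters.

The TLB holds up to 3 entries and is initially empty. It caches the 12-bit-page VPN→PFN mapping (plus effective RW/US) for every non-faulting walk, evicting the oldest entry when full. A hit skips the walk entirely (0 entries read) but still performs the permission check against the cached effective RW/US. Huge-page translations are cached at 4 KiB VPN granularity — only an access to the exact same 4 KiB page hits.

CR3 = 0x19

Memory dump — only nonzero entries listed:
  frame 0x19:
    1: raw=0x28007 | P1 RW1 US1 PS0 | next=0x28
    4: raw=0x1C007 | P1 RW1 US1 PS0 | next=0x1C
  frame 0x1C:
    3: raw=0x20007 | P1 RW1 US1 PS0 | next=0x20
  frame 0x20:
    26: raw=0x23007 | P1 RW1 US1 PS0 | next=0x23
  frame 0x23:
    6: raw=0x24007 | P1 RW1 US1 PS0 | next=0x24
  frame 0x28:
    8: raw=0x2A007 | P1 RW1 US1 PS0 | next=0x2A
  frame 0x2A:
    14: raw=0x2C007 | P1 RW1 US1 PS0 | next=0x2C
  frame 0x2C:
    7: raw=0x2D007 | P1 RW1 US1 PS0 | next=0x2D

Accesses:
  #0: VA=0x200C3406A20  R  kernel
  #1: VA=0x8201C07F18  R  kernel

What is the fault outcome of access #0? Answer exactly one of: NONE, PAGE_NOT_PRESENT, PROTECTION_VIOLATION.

Trace:
#0 VA=0x200C3406A20 (r,kernel):
  L0 @0x19[4] → 0x1C007  P=1,RW=1,US=1,PS=0
  L1 @0x1C[3] → 0x20007  P=1,RW=1,US=1,PS=0
  L2 @0x20[26] → 0x23007  P=1,RW=1,US=1,PS=0
  L3 @0x23[6] → 0x24007  P=1,RW=1,US=1,PS=0
  ⇒ phys 0x24A20  [4 reads]
#1 VA=0x8201C07F18 (r,kernel):
  L0 @0x19[1] → 0x28007  P=1,RW=1,US=1,PS=0
  L1 @0x28[8] → 0x2A007  P=1,RW=1,US=1,PS=0
  L2 @0x2A[14] → 0x2C007  P=1,RW=1,US=1,PS=0
  L3 @0x2C[7] → 0x2D007  P=1,RW=1,US=1,PS=0
  ⇒ phys 0x2DF18  [4 reads]

Access #0 fault: NONE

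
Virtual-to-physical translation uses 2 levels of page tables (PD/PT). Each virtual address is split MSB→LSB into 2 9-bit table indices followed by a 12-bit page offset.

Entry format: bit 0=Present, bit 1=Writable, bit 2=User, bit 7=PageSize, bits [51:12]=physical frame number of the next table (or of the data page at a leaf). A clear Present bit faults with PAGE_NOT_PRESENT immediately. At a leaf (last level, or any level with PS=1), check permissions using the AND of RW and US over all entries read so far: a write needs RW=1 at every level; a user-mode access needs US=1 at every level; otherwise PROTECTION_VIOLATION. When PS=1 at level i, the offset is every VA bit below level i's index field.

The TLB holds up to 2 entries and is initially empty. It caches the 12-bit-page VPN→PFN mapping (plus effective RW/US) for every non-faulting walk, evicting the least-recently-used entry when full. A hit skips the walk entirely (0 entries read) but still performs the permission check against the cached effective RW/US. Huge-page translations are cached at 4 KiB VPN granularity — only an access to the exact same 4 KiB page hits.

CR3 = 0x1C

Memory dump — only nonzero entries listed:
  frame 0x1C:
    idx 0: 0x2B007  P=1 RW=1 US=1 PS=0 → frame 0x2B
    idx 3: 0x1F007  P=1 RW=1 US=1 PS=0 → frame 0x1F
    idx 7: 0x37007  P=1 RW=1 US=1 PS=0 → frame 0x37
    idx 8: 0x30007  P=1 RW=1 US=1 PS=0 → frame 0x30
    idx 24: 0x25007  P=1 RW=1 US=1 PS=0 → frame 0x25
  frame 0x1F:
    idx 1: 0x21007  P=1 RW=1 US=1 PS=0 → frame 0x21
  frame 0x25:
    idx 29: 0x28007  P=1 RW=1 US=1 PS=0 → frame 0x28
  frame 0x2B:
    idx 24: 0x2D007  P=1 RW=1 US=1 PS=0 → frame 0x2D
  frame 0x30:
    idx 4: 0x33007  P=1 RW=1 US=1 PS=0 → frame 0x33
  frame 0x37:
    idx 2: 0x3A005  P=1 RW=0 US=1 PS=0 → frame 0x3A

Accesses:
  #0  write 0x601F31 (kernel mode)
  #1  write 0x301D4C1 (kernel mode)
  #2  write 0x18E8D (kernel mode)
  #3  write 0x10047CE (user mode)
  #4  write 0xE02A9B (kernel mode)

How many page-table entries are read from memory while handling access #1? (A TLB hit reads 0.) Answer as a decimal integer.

Trace:
#0 VA=0x601F31 (w,kernel):
  [0] read 0x1C idx=3: raw=0x1F007 flags P=1 W=1 U=1 S=0
  [1] read 0x1F idx=1: raw=0x21007 flags P=1 W=1 U=1 S=0
  ✓ 0x21F31  — 2 lookups
#1 VA=0x301D4C1 (w,kernel):
  [0] read 0x1C idx=24: raw=0x25007 flags P=1 W=1 U=1 S=0
  [1] read 0x25 idx=29: raw=0x28007 flags P=1 W=1 U=1 S=0
  ✓ 0x284C1  — 2 lookups
#2 VA=0x18E8D (w,kernel):
  [0] read 0x1C idx=0: raw=0x2B007 flags P=1 W=1 U=1 S=0
  [1] read 0x2B idx=24: raw=0x2D007 flags P=1 W=1 U=1 S=0
  ✓ 0x2DE8D  — 2 lookups
#3 VA=0x10047CE (w,user):
  [0] read 0x1C idx=8: raw=0x30007 flags P=1 W=1 U=1 S=0
  [1] read 0x30 idx=4: raw=0x33007 flags P=1 W=1 U=1 S=0
  ✓ 0x337CE  — 2 lookups
#4 VA=0xE02A9B (w,kernel):
  [0] read 0x1C idx=7: raw=0x37007 flags P=1 W=1 U=1 S=0
  [1] read 0x37 idx=2: raw=0x3A005 flags P=1 W=0 U=1 S=0
  ⇒ fault: PROTECTION_VIOLATION  — 2 lookups

Entries read for #1: 2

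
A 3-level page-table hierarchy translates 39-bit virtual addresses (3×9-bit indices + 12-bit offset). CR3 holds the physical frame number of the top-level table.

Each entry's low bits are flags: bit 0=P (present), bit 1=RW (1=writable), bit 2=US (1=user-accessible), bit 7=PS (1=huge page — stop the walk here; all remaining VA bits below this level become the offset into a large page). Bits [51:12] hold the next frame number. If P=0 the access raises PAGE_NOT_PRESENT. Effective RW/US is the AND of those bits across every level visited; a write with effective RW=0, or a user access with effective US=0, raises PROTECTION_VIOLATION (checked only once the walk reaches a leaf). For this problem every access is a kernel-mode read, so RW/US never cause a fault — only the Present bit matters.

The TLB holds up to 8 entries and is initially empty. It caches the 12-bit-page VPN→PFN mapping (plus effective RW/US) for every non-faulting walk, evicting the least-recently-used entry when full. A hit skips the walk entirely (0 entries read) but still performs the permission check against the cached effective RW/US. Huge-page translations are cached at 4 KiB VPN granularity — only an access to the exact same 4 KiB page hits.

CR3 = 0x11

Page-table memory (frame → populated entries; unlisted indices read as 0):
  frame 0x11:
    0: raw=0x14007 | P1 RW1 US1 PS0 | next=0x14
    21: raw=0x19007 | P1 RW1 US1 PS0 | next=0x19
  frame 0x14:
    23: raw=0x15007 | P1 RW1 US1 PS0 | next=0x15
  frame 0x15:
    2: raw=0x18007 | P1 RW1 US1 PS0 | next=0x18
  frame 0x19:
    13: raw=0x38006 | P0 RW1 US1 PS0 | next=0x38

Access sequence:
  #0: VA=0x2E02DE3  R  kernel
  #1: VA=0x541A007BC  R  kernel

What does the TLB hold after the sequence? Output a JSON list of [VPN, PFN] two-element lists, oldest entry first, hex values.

Walk each access:
#0 VA=0x2E02DE3 (r,kernel):
  [0] read 0x11 idx=0: raw=0x14007 flags P=1 W=1 U=1 S=0
  [1] read 0x14 idx=23: raw=0x15007 flags P=1 W=1 U=1 S=0
  [2] read 0x15 idx=2: raw=0x18007 flags P=1 W=1 U=1 S=0
  ✓ 0x18DE3  — 3 lookups
#1 VA=0x541A007BC (r,kernel):
  [0] read 0x11 idx=21: raw=0x19007 flags P=1 W=1 U=1 S=0
  [1] read 0x19 idx=13: raw=0x38006 flags P=0 W=1 U=1 S=0
  ✗ PAGE_NOT_PRESENT  [2 reads]

TLB: [["0x2E02", "0x18"]]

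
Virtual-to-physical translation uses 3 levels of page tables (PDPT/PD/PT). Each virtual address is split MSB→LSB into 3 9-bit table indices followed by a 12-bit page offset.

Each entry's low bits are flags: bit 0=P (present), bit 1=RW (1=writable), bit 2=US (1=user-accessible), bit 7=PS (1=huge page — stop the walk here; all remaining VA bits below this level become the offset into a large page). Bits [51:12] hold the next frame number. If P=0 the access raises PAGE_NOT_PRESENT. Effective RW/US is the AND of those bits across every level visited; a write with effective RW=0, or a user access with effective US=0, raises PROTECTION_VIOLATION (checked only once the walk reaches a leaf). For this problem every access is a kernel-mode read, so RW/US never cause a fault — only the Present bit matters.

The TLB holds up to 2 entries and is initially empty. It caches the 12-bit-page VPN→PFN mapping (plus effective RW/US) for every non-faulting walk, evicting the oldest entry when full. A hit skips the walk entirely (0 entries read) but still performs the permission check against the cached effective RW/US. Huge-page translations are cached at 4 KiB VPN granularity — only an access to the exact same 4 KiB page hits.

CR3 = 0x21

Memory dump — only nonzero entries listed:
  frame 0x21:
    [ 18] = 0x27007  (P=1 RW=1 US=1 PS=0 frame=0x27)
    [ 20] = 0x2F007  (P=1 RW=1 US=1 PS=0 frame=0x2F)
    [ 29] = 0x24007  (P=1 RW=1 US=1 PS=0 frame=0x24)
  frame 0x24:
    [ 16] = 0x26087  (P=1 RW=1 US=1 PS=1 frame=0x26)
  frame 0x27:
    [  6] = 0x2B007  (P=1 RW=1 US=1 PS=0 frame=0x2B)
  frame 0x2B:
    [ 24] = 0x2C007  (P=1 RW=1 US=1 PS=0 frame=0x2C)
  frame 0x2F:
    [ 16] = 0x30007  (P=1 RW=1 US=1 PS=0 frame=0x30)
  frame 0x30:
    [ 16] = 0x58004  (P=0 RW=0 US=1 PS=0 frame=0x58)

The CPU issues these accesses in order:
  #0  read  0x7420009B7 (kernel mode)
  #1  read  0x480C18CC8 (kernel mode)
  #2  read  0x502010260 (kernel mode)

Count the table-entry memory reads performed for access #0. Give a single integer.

Trace:
#0 VA=0x7420009B7 (r,kernel):
  lvl0: tbl 0x21, slot 29 ⇒ 0x24007 (P1/RW1/US1/PS0)
  lvl1: tbl 0x24, slot 16 ⇒ 0x26087 (P1/RW1/US1/PS1)
  ⇒ phys 0x269B7 (huge @L1)  [2 reads]
#1 VA=0x480C18CC8 (r,kernel):
  lvl0: tbl 0x21, slot 18 ⇒ 0x27007 (P1/RW1/US1/PS0)
  lvl1: tbl 0x27, slot 6 ⇒ 0x2B007 (P1/RW1/US1/PS0)
  lvl2: tbl 0x2B, slot 24 ⇒ 0x2C007 (P1/RW1/US1/PS0)
  ⇒ phys 0x2CCC8  [3 reads]
#2 VA=0x502010260 (r,kernel):
  lvl0: tbl 0x21, slot 20 ⇒ 0x2F007 (P1/RW1/US1/PS0)
  lvl1: tbl 0x2F, slot 16 ⇒ 0x30007 (P1/RW1/US1/PS0)
  lvl2: tbl 0x30, slot 16 ⇒ 0x58004 (P0/RW0/US1/PS0)
  ✗ PAGE_NOT_PRESENT  [3 reads]

Entries read for #0: 2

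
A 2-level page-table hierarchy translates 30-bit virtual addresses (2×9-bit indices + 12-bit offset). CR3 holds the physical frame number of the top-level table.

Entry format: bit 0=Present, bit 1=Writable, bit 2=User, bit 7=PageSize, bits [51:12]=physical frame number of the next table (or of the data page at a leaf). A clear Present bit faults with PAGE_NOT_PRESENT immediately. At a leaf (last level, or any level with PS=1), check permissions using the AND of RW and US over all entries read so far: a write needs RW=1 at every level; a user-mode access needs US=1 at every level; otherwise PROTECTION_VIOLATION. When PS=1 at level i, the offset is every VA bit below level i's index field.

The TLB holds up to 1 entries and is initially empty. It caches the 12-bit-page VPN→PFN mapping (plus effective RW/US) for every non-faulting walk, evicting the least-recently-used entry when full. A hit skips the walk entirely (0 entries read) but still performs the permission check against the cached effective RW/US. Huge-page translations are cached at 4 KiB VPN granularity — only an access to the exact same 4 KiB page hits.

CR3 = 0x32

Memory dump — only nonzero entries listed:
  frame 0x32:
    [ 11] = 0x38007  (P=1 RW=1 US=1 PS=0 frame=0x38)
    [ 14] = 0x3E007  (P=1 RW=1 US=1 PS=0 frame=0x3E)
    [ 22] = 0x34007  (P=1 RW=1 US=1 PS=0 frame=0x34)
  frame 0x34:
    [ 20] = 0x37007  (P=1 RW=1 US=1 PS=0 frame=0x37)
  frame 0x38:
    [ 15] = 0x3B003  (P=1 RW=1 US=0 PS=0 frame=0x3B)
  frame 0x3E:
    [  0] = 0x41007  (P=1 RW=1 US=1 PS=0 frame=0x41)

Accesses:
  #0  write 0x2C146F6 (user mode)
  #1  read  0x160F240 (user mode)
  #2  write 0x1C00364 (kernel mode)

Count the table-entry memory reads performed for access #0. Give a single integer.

Trace:
#0 VA=0x2C146F6 (w,user):
  [0] read 0x32 idx=22: raw=0x34007 flags P=1 W=1 U=1 S=0
  [1] read 0x34 idx=20: raw=0x37007 flags P=1 W=1 U=1 S=0
  ⇒ phys 0x376F6  [2 reads]
#1 VA=0x160F240 (r,user):
  [0] read 0x32 idx=11: raw=0x38007 flags P=1 W=1 U=1 S=0
  [1] read 0x38 idx=15: raw=0x3B003 flags P=1 W=1 U=0 S=0
  ⇒ fault: PROTECTION_VIOLATION  — 2 lookups
#2 VA=0x1C00364 (w,kernel):
  [0] read 0x32 idx=14: raw=0x3E007 flags P=1 W=1 U=1 S=0
  [1] read 0x3E idx=0: raw=0x41007 flags P=1 W=1 U=1 S=0
  ⇒ phys 0x41364  [2 reads]

Entries read for #0: 2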